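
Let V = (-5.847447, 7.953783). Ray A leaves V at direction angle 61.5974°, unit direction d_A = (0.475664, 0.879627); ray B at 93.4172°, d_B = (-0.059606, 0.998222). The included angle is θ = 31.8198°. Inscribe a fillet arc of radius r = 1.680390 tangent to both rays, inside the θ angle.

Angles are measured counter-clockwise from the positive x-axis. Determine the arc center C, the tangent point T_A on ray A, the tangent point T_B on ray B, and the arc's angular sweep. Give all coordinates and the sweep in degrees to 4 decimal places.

center=(-4.5214,13.9387) T_A=(-3.0433,13.1394) T_B=(-6.1988,13.8385) sweep=148.1802

bisector direction at 77.5073° = (0.216315,0.976324)
center distance |VC| = r/sin(θ/2) = 1.680390/sin(15.9099°) = 6.130005
C = V + |VC|·bis = (-4.5214,13.9387)
T_A = V + ((C−V)·d_A)·d_A = V + 5.8952·d_A = (-3.0433,13.1394)
T_B = V + ((C−V)·d_B)·d_B = V + 5.8952·d_B = (-6.1988,13.8385)
sweep = 180° − θ = 148.1802°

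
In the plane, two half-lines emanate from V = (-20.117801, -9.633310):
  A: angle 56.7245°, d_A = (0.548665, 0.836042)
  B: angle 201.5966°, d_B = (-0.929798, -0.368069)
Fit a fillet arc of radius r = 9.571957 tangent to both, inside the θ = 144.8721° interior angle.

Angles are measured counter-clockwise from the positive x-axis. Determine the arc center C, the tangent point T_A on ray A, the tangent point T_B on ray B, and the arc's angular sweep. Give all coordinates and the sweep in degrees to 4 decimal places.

center=(-26.4580,-1.8485) T_A=(-18.4555,-7.1003) T_B=(-22.9349,-10.7485) sweep=35.1279

bisector direction at 129.1606° = (-0.631496,0.775379)
center distance |VC| = r/sin(θ/2) = 9.571957/sin(72.4360°) = 10.040015
C = V + |VC|·bis = (-26.4580,-1.8485)
T_A = V + ((C−V)·d_A)·d_A = V + 3.0298·d_A = (-18.4555,-7.1003)
T_B = V + ((C−V)·d_B)·d_B = V + 3.0298·d_B = (-22.9349,-10.7485)
sweep = 180° − θ = 35.1279°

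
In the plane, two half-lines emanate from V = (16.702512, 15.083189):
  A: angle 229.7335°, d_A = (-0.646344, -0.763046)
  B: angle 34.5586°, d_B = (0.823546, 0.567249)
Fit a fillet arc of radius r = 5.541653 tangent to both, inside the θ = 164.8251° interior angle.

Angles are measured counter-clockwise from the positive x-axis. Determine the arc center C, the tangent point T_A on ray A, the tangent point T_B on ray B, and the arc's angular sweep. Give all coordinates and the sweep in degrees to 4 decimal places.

bisector direction at 312.1461° = (0.671023,-0.741437)
center distance |VC| = r/sin(θ/2) = 5.541653/sin(82.4125°) = 5.590602
C = V + |VC|·bis = (20.4539,10.9381)
T_A = V + ((C−V)·d_A)·d_A = V + 0.7382·d_A = (16.2254,14.5199)
T_B = V + ((C−V)·d_B)·d_B = V + 0.7382·d_B = (17.3104,15.5019)
sweep = 180° − θ = 15.1749°

center=(20.4539,10.9381) T_A=(16.2254,14.5199) T_B=(17.3104,15.5019) sweep=15.1749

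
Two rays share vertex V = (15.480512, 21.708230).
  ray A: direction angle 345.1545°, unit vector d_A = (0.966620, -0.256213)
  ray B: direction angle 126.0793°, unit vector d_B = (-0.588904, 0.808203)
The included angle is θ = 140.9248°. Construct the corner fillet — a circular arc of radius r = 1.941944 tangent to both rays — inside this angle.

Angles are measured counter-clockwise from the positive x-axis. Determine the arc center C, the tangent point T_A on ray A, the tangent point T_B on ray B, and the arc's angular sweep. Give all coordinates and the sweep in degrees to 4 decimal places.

bisector direction at 55.6169° = (0.564724,0.825280)
center distance |VC| = r/sin(θ/2) = 1.941944/sin(70.4624°) = 2.060588
C = V + |VC|·bis = (16.6442,23.4088)
T_A = V + ((C−V)·d_A)·d_A = V + 0.6891·d_A = (16.1466,21.5317)
T_B = V + ((C−V)·d_B)·d_B = V + 0.6891·d_B = (15.0747,22.2652)
sweep = 180° − θ = 39.0752°

center=(16.6442,23.4088) T_A=(16.1466,21.5317) T_B=(15.0747,22.2652) sweep=39.0752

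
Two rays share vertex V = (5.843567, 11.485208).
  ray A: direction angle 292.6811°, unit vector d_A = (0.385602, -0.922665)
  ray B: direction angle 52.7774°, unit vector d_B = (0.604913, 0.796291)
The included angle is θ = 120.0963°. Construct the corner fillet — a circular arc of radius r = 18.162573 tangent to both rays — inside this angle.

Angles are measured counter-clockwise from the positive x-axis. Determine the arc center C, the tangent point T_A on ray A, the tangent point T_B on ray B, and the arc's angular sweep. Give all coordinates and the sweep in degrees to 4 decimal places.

center=(26.6372,8.8323) T_A=(9.8792,1.8288) T_B=(12.1745,19.8191) sweep=59.9037

bisector direction at 352.7293° = (0.991959,-0.126558)
center distance |VC| = r/sin(θ/2) = 18.162573/sin(60.0481°) = 20.962170
C = V + |VC|·bis = (26.6372,8.8323)
T_A = V + ((C−V)·d_A)·d_A = V + 10.4658·d_A = (9.8792,1.8288)
T_B = V + ((C−V)·d_B)·d_B = V + 10.4658·d_B = (12.1745,19.8191)
sweep = 180° − θ = 59.9037°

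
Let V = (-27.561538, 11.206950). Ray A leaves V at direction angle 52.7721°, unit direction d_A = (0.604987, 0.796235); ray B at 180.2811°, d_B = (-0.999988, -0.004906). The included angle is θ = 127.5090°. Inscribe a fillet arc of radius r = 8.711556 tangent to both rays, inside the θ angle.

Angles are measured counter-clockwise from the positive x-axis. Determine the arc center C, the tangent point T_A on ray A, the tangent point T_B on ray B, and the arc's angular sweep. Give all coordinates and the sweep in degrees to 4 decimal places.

bisector direction at 116.5266° = (-0.446613,0.894727)
center distance |VC| = r/sin(θ/2) = 8.711556/sin(63.7545°) = 9.712881
C = V + |VC|·bis = (-31.8994,19.8973)
T_A = V + ((C−V)·d_A)·d_A = V + 4.2952·d_A = (-24.9630,14.6270)
T_B = V + ((C−V)·d_B)·d_B = V + 4.2952·d_B = (-31.8567,11.1859)
sweep = 180° − θ = 52.4910°

center=(-31.8994,19.8973) T_A=(-24.9630,14.6270) T_B=(-31.8567,11.1859) sweep=52.4910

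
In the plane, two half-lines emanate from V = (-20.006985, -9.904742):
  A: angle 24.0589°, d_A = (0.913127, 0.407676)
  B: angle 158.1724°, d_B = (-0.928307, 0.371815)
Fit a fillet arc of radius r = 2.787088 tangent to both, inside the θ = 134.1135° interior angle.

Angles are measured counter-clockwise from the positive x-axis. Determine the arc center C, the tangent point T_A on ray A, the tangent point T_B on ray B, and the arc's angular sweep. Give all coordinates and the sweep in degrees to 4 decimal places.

center=(-20.0659,-6.8788) T_A=(-18.9297,-9.4238) T_B=(-21.1022,-9.4661) sweep=45.8865

bisector direction at 91.1157° = (-0.019471,0.999810)
center distance |VC| = r/sin(θ/2) = 2.787088/sin(67.0567°) = 3.026511
C = V + |VC|·bis = (-20.0659,-6.8788)
T_A = V + ((C−V)·d_A)·d_A = V + 1.1798·d_A = (-18.9297,-9.4238)
T_B = V + ((C−V)·d_B)·d_B = V + 1.1798·d_B = (-21.1022,-9.4661)
sweep = 180° − θ = 45.8865°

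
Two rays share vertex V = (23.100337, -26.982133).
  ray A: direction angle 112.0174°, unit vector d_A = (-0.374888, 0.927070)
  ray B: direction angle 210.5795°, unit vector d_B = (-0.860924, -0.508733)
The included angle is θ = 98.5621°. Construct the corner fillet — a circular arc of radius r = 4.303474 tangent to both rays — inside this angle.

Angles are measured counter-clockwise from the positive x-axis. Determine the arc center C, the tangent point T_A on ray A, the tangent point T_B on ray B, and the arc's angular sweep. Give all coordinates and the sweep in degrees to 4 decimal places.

bisector direction at 161.2985° = (-0.947202,0.320639)
center distance |VC| = r/sin(θ/2) = 4.303474/sin(49.2811°) = 5.678016
C = V + |VC|·bis = (17.7221,-25.1615)
T_A = V + ((C−V)·d_A)·d_A = V + 3.7040·d_A = (21.7117,-23.5482)
T_B = V + ((C−V)·d_B)·d_B = V + 3.7040·d_B = (19.9114,-28.8665)
sweep = 180° − θ = 81.4379°

center=(17.7221,-25.1615) T_A=(21.7117,-23.5482) T_B=(19.9114,-28.8665) sweep=81.4379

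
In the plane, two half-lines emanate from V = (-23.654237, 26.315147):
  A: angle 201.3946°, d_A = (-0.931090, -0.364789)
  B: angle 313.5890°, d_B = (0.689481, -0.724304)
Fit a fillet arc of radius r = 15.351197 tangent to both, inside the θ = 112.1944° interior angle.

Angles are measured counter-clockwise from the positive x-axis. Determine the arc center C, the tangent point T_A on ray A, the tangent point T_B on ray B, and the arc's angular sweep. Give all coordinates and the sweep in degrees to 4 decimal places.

center=(-27.6600,8.2584) T_A=(-33.2600,22.5517) T_B=(-16.5411,18.8427) sweep=67.8056

bisector direction at 257.4918° = (-0.216579,-0.976265)
center distance |VC| = r/sin(θ/2) = 15.351197/sin(56.0972°) = 18.495752
C = V + |VC|·bis = (-27.6600,8.2584)
T_A = V + ((C−V)·d_A)·d_A = V + 10.3167·d_A = (-33.2600,22.5517)
T_B = V + ((C−V)·d_B)·d_B = V + 10.3167·d_B = (-16.5411,18.8427)
sweep = 180° − θ = 67.8056°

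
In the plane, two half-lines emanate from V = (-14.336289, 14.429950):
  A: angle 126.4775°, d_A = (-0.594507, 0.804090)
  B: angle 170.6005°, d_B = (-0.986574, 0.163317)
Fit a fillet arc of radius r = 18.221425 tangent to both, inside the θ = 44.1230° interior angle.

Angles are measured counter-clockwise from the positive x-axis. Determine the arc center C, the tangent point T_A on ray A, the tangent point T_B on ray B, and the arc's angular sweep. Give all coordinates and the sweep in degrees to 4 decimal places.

bisector direction at 148.5390° = (-0.852996,0.521918)
center distance |VC| = r/sin(θ/2) = 18.221425/sin(22.0615°) = 48.512640
C = V + |VC|·bis = (-55.7174,39.7496)
T_A = V + ((C−V)·d_A)·d_A = V + 44.9606·d_A = (-41.0657,50.5823)
T_B = V + ((C−V)·d_B)·d_B = V + 44.9606·d_B = (-58.6932,21.7728)
sweep = 180° − θ = 135.8770°

center=(-55.7174,39.7496) T_A=(-41.0657,50.5823) T_B=(-58.6932,21.7728) sweep=135.8770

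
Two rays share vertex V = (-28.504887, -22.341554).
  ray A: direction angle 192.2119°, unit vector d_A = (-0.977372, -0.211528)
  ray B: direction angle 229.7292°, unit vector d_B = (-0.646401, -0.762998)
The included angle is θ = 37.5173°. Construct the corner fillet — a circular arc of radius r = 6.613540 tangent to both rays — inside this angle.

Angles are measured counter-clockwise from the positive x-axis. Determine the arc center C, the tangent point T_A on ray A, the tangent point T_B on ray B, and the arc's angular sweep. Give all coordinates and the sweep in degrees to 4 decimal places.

bisector direction at 210.9706° = (-0.857432,-0.514597)
center distance |VC| = r/sin(θ/2) = 6.613540/sin(18.7586°) = 20.565614
C = V + |VC|·bis = (-46.1385,-32.9246)
T_A = V + ((C−V)·d_A)·d_A = V + 19.4732·d_A = (-47.5374,-26.4607)
T_B = V + ((C−V)·d_B)·d_B = V + 19.4732·d_B = (-41.0924,-37.1996)
sweep = 180° − θ = 142.4827°

center=(-46.1385,-32.9246) T_A=(-47.5374,-26.4607) T_B=(-41.0924,-37.1996) sweep=142.4827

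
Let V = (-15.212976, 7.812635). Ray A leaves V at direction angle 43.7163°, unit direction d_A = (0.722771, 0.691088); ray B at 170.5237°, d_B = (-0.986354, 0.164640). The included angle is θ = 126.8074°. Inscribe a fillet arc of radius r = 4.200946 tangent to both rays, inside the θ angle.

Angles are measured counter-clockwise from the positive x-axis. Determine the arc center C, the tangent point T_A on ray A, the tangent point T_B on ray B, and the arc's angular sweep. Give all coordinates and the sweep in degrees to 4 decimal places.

bisector direction at 107.1200° = (-0.294374,0.955690)
center distance |VC| = r/sin(θ/2) = 4.200946/sin(63.4037°) = 4.698082
C = V + |VC|·bis = (-16.5960,12.3025)
T_A = V + ((C−V)·d_A)·d_A = V + 2.1033·d_A = (-13.6927,9.2662)
T_B = V + ((C−V)·d_B)·d_B = V + 2.1033·d_B = (-17.2876,8.1589)
sweep = 180° − θ = 53.1926°

center=(-16.5960,12.3025) T_A=(-13.6927,9.2662) T_B=(-17.2876,8.1589) sweep=53.1926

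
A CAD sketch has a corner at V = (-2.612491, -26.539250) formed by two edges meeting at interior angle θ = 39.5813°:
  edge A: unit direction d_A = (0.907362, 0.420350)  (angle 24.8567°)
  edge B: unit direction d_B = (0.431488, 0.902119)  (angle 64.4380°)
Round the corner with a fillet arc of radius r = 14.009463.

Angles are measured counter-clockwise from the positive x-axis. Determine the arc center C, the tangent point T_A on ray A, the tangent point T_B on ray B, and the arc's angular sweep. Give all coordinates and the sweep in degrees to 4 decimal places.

center=(26.8247,2.5378) T_A=(32.7136,-10.1739) T_B=(14.1865,8.5827) sweep=140.4187

bisector direction at 44.6474° = (0.711446,0.702741)
center distance |VC| = r/sin(θ/2) = 14.009463/sin(19.7906°) = 41.376579
C = V + |VC|·bis = (26.8247,2.5378)
T_A = V + ((C−V)·d_A)·d_A = V + 38.9327·d_A = (32.7136,-10.1739)
T_B = V + ((C−V)·d_B)·d_B = V + 38.9327·d_B = (14.1865,8.5827)
sweep = 180° − θ = 140.4187°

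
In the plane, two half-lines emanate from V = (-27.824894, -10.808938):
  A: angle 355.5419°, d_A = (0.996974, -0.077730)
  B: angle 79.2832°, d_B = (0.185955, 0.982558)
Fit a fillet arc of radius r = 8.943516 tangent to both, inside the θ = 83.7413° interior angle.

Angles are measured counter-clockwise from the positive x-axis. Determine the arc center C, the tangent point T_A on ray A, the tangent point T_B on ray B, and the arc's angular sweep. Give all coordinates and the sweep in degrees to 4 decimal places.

bisector direction at 37.4126° = (0.794282,0.607550)
center distance |VC| = r/sin(θ/2) = 8.943516/sin(41.8706°) = 13.399506
C = V + |VC|·bis = (-17.1819,-2.6681)
T_A = V + ((C−V)·d_A)·d_A = V + 9.9780·d_A = (-17.8771,-11.5845)
T_B = V + ((C−V)·d_B)·d_B = V + 9.9780·d_B = (-25.9694,-1.0050)
sweep = 180° − θ = 96.2587°

center=(-17.1819,-2.6681) T_A=(-17.8771,-11.5845) T_B=(-25.9694,-1.0050) sweep=96.2587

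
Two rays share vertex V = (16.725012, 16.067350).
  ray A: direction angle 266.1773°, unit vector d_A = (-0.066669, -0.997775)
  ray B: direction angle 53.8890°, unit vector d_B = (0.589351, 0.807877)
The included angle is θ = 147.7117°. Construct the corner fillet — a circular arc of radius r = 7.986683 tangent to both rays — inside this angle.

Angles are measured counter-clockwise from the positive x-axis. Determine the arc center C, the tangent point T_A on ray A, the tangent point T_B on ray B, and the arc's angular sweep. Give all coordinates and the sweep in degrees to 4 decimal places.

bisector direction at 340.0332° = (0.939890,-0.341476)
center distance |VC| = r/sin(θ/2) = 7.986683/sin(73.8559°) = 8.314566
C = V + |VC|·bis = (24.5398,13.2281)
T_A = V + ((C−V)·d_A)·d_A = V + 2.3119·d_A = (16.5709,13.7606)
T_B = V + ((C−V)·d_B)·d_B = V + 2.3119·d_B = (18.0875,17.9351)
sweep = 180° − θ = 32.2883°

center=(24.5398,13.2281) T_A=(16.5709,13.7606) T_B=(18.0875,17.9351) sweep=32.2883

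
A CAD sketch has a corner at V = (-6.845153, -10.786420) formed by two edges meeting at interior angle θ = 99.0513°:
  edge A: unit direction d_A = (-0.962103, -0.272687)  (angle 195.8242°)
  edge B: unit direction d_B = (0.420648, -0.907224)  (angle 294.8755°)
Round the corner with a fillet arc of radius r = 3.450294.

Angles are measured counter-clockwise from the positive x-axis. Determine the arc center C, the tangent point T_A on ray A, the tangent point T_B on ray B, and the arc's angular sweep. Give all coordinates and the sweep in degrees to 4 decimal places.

bisector direction at 245.3499° = (-0.417076,-0.908871)
center distance |VC| = r/sin(θ/2) = 3.450294/sin(49.5256°) = 4.535703
C = V + |VC|·bis = (-8.7369,-14.9088)
T_A = V + ((C−V)·d_A)·d_A = V + 2.9442·d_A = (-9.6777,-11.5893)
T_B = V + ((C−V)·d_B)·d_B = V + 2.9442·d_B = (-5.6067,-13.4574)
sweep = 180° − θ = 80.9487°

center=(-8.7369,-14.9088) T_A=(-9.6777,-11.5893) T_B=(-5.6067,-13.4574) sweep=80.9487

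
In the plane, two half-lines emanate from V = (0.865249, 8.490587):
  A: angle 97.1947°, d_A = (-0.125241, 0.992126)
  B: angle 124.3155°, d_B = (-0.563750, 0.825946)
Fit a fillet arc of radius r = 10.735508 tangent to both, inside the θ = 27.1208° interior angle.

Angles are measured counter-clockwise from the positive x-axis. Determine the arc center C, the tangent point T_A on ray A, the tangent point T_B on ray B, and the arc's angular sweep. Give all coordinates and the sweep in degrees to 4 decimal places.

center=(-15.3602,51.3054) T_A=(-4.7092,52.6500) T_B=(-24.2272,45.2533) sweep=152.8792

bisector direction at 110.7551° = (-0.354374,0.935104)
center distance |VC| = r/sin(θ/2) = 10.735508/sin(13.5604°) = 45.786220
C = V + |VC|·bis = (-15.3602,51.3054)
T_A = V + ((C−V)·d_A)·d_A = V + 44.5099·d_A = (-4.7092,52.6500)
T_B = V + ((C−V)·d_B)·d_B = V + 44.5099·d_B = (-24.2272,45.2533)
sweep = 180° − θ = 152.8792°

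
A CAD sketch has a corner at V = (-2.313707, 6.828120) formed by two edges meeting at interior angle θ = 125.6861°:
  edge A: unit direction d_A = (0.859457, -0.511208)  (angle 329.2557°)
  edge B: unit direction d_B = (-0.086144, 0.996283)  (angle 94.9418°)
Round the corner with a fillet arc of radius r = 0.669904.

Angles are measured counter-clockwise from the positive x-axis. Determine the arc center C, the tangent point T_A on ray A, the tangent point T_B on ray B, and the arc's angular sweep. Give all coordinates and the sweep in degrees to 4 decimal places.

center=(-1.6759,7.2282) T_A=(-2.0184,6.6524) T_B=(-2.3433,7.1705) sweep=54.3139

bisector direction at 32.0987° = (0.847134,0.531380)
center distance |VC| = r/sin(θ/2) = 0.669904/sin(62.8430°) = 0.752905
C = V + |VC|·bis = (-1.6759,7.2282)
T_A = V + ((C−V)·d_A)·d_A = V + 0.3436·d_A = (-2.0184,6.6524)
T_B = V + ((C−V)·d_B)·d_B = V + 0.3436·d_B = (-2.3433,7.1705)
sweep = 180° − θ = 54.3139°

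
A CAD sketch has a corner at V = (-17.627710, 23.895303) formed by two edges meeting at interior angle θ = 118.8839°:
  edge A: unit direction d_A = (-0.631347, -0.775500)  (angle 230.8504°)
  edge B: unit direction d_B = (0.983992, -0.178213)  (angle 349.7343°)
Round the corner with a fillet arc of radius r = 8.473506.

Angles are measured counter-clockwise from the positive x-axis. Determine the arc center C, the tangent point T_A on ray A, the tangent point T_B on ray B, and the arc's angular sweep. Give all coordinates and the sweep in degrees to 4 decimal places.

center=(-14.2150,14.6659) T_A=(-20.7862,20.0156) T_B=(-12.7049,23.0037) sweep=61.1161

bisector direction at 290.2923° = (0.346810,-0.937935)
center distance |VC| = r/sin(θ/2) = 8.473506/sin(59.4419°) = 9.840162
C = V + |VC|·bis = (-14.2150,14.6659)
T_A = V + ((C−V)·d_A)·d_A = V + 5.0028·d_A = (-20.7862,20.0156)
T_B = V + ((C−V)·d_B)·d_B = V + 5.0028·d_B = (-12.7049,23.0037)
sweep = 180° − θ = 61.1161°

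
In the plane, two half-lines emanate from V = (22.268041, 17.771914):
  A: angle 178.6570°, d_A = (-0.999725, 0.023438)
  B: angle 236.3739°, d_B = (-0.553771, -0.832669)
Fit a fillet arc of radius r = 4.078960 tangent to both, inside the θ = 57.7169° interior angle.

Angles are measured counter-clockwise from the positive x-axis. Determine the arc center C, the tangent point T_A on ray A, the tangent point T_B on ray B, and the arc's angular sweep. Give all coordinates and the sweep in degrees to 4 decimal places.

bisector direction at 207.5154° = (-0.886886,-0.461988)
center distance |VC| = r/sin(θ/2) = 4.078960/sin(28.8585°) = 8.451222
C = V + |VC|·bis = (14.7728,13.8676)
T_A = V + ((C−V)·d_A)·d_A = V + 7.4017·d_A = (14.8684,17.9454)
T_B = V + ((C−V)·d_B)·d_B = V + 7.4017·d_B = (18.1692,11.6087)
sweep = 180° − θ = 122.2831°

center=(14.7728,13.8676) T_A=(14.8684,17.9454) T_B=(18.1692,11.6087) sweep=122.2831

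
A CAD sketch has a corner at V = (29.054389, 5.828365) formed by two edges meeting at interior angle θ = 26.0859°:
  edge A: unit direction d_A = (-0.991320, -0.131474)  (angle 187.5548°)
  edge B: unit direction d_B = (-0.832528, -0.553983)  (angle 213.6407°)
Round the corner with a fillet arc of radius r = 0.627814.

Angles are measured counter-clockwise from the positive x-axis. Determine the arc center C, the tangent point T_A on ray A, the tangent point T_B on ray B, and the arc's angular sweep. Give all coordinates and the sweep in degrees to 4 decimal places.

center=(26.4504,4.8497) T_A=(26.3678,5.4721) T_B=(26.7982,4.3270) sweep=153.9141

bisector direction at 200.5977° = (-0.936073,-0.351805)
center distance |VC| = r/sin(θ/2) = 0.627814/sin(13.0429°) = 2.781860
C = V + |VC|·bis = (26.4504,4.8497)
T_A = V + ((C−V)·d_A)·d_A = V + 2.7101·d_A = (26.3678,5.4721)
T_B = V + ((C−V)·d_B)·d_B = V + 2.7101·d_B = (26.7982,4.3270)
sweep = 180° − θ = 153.9141°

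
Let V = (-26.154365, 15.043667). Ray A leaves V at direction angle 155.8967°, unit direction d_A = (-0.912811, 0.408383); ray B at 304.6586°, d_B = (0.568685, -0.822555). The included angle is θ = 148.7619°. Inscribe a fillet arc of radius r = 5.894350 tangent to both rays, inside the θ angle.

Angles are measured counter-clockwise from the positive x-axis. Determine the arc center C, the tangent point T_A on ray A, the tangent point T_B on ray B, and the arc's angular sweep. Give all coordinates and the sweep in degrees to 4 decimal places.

center=(-30.0657,10.3362) T_A=(-27.6585,15.7166) T_B=(-25.2173,13.6882) sweep=31.2381

bisector direction at 230.2776° = (-0.639068,-0.769150)
center distance |VC| = r/sin(θ/2) = 5.894350/sin(74.3809°) = 6.120356
C = V + |VC|·bis = (-30.0657,10.3362)
T_A = V + ((C−V)·d_A)·d_A = V + 1.6478·d_A = (-27.6585,15.7166)
T_B = V + ((C−V)·d_B)·d_B = V + 1.6478·d_B = (-25.2173,13.6882)
sweep = 180° − θ = 31.2381°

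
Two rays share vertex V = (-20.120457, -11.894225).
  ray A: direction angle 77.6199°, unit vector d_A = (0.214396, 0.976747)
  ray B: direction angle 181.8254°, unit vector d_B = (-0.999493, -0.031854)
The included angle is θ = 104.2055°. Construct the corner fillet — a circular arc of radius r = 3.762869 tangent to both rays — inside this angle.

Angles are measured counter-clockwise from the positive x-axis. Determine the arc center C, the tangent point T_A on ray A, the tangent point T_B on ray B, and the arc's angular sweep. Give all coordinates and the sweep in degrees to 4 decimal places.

bisector direction at 129.7227° = (-0.639072,0.769147)
center distance |VC| = r/sin(θ/2) = 3.762869/sin(52.1028°) = 4.768476
C = V + |VC|·bis = (-23.1679,-8.2266)
T_A = V + ((C−V)·d_A)·d_A = V + 2.9290·d_A = (-19.4925,-9.0333)
T_B = V + ((C−V)·d_B)·d_B = V + 2.9290·d_B = (-23.0480,-11.9875)
sweep = 180° − θ = 75.7945°

center=(-23.1679,-8.2266) T_A=(-19.4925,-9.0333) T_B=(-23.0480,-11.9875) sweep=75.7945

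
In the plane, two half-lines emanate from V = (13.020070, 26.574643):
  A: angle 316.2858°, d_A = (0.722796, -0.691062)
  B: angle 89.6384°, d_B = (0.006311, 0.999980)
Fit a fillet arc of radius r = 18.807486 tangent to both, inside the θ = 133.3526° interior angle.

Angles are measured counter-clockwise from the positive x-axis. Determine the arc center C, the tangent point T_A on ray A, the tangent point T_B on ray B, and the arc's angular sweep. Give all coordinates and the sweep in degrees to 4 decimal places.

center=(31.8784,34.5648) T_A=(18.8812,20.9708) T_B=(13.0712,34.6835) sweep=46.6474

bisector direction at 22.9621° = (0.920763,0.390122)
center distance |VC| = r/sin(θ/2) = 18.807486/sin(66.6763°) = 20.481151
C = V + |VC|·bis = (31.8784,34.5648)
T_A = V + ((C−V)·d_A)·d_A = V + 8.1090·d_A = (18.8812,20.9708)
T_B = V + ((C−V)·d_B)·d_B = V + 8.1090·d_B = (13.0712,34.6835)
sweep = 180° − θ = 46.6474°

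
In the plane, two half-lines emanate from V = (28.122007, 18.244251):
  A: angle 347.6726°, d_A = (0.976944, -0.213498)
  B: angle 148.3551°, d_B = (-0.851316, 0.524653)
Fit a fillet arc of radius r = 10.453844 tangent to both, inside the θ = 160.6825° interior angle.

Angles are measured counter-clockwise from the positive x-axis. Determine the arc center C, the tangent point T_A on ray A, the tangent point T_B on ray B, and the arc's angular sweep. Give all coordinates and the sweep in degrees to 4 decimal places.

center=(32.0920,28.0772) T_A=(29.8601,17.8644) T_B=(26.6074,19.1777) sweep=19.3175

bisector direction at 68.0138° = (0.374382,0.927274)
center distance |VC| = r/sin(θ/2) = 10.453844/sin(80.3413°) = 10.604163
C = V + |VC|·bis = (32.0920,28.0772)
T_A = V + ((C−V)·d_A)·d_A = V + 1.7792·d_A = (29.8601,17.8644)
T_B = V + ((C−V)·d_B)·d_B = V + 1.7792·d_B = (26.6074,19.1777)
sweep = 180° − θ = 19.3175°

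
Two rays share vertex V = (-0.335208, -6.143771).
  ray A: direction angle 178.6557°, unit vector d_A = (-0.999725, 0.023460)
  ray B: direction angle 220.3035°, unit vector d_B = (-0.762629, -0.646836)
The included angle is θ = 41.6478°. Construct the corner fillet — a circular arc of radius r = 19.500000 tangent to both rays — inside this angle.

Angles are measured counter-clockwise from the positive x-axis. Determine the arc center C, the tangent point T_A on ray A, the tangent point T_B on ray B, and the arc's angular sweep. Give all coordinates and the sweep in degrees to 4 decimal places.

center=(-52.0483,-24.4356) T_A=(-51.5908,-4.9410) T_B=(-39.4349,-39.3069) sweep=138.3522

bisector direction at 199.4796° = (-0.942760,-0.333471)
center distance |VC| = r/sin(θ/2) = 19.500000/sin(20.8239°) = 54.852802
C = V + |VC|·bis = (-52.0483,-24.4356)
T_A = V + ((C−V)·d_A)·d_A = V + 51.2697·d_A = (-51.5908,-4.9410)
T_B = V + ((C−V)·d_B)·d_B = V + 51.2697·d_B = (-39.4349,-39.3069)
sweep = 180° − θ = 138.3522°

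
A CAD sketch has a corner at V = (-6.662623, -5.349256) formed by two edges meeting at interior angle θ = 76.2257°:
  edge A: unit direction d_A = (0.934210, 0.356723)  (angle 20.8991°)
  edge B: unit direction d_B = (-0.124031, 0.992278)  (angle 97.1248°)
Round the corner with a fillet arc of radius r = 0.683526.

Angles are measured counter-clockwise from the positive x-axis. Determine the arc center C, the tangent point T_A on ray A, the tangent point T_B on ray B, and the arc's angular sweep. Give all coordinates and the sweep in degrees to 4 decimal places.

center=(-6.0924,-4.3999) T_A=(-5.8486,-5.0384) T_B=(-6.7707,-4.4847) sweep=103.7743

bisector direction at 59.0119° = (0.514859,0.857275)
center distance |VC| = r/sin(θ/2) = 0.683526/sin(38.1129°) = 1.107441
C = V + |VC|·bis = (-6.0924,-4.3999)
T_A = V + ((C−V)·d_A)·d_A = V + 0.8713·d_A = (-5.8486,-5.0384)
T_B = V + ((C−V)·d_B)·d_B = V + 0.8713·d_B = (-6.7707,-4.4847)
sweep = 180° − θ = 103.7743°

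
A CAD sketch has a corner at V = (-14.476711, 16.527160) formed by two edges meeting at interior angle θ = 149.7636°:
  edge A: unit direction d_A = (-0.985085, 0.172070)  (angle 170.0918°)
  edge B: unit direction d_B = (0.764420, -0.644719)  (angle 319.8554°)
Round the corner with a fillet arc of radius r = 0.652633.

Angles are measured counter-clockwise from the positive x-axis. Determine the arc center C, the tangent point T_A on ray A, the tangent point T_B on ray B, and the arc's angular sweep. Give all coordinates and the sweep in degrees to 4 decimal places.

center=(-14.7627,15.9146) T_A=(-14.6504,16.5575) T_B=(-14.3419,16.4135) sweep=30.2364

bisector direction at 244.9736° = (-0.423036,-0.906113)
center distance |VC| = r/sin(θ/2) = 0.652633/sin(74.8818°) = 0.676031
C = V + |VC|·bis = (-14.7627,15.9146)
T_A = V + ((C−V)·d_A)·d_A = V + 0.1763·d_A = (-14.6504,16.5575)
T_B = V + ((C−V)·d_B)·d_B = V + 0.1763·d_B = (-14.3419,16.4135)
sweep = 180° − θ = 30.2364°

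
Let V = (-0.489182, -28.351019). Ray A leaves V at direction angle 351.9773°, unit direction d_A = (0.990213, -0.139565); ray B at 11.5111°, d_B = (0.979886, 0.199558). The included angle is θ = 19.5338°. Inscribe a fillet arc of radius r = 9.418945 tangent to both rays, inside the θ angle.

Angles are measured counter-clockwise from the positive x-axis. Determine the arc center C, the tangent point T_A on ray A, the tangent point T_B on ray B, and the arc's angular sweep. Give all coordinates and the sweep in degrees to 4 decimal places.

bisector direction at 1.7442° = (0.999537,0.030437)
center distance |VC| = r/sin(θ/2) = 9.418945/sin(9.7669°) = 55.523073
C = V + |VC|·bis = (55.0082,-26.6610)
T_A = V + ((C−V)·d_A)·d_A = V + 54.7183·d_A = (53.6936,-35.9878)
T_B = V + ((C−V)·d_B)·d_B = V + 54.7183·d_B = (53.1285,-17.4316)
sweep = 180° − θ = 160.4662°

center=(55.0082,-26.6610) T_A=(53.6936,-35.9878) T_B=(53.1285,-17.4316) sweep=160.4662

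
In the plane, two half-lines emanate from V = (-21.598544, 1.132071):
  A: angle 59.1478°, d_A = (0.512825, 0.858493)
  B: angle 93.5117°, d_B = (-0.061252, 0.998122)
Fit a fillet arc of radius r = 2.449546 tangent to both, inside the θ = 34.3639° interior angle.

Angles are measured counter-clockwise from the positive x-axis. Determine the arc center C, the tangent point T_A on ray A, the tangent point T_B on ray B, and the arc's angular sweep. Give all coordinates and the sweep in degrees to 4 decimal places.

center=(-19.6388,9.1893) T_A=(-17.5359,7.9331) T_B=(-22.0838,9.0392) sweep=145.6361

bisector direction at 76.3298° = (0.236334,0.971672)
center distance |VC| = r/sin(θ/2) = 2.449546/sin(17.1820°) = 8.292103
C = V + |VC|·bis = (-19.6388,9.1893)
T_A = V + ((C−V)·d_A)·d_A = V + 7.9220·d_A = (-17.5359,7.9331)
T_B = V + ((C−V)·d_B)·d_B = V + 7.9220·d_B = (-22.0838,9.0392)
sweep = 180° − θ = 145.6361°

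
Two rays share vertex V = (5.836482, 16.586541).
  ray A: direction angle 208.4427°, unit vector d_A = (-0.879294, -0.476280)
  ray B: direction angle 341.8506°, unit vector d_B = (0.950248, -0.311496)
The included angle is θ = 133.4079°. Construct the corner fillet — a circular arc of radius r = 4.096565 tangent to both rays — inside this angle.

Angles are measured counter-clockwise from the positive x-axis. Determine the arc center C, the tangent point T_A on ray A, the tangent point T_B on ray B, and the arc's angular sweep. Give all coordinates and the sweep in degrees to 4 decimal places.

center=(6.2366,12.1443) T_A=(4.2855,15.7464) T_B=(7.5126,16.0371) sweep=46.5921

bisector direction at 275.1467° = (0.089705,-0.995968)
center distance |VC| = r/sin(θ/2) = 4.096565/sin(66.7040°) = 4.460188
C = V + |VC|·bis = (6.2366,12.1443)
T_A = V + ((C−V)·d_A)·d_A = V + 1.7639·d_A = (4.2855,15.7464)
T_B = V + ((C−V)·d_B)·d_B = V + 1.7639·d_B = (7.5126,16.0371)
sweep = 180° − θ = 46.5921°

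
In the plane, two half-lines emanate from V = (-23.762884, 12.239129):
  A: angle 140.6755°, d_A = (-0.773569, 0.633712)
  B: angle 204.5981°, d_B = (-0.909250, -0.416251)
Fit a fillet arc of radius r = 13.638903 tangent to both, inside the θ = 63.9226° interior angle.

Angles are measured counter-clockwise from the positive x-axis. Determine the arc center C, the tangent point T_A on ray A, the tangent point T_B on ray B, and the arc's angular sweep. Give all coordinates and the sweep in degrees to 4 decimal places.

bisector direction at 172.6368° = (-0.991754,0.128159)
center distance |VC| = r/sin(θ/2) = 13.638903/sin(31.9613°) = 25.765557
C = V + |VC|·bis = (-49.3160,15.5412)
T_A = V + ((C−V)·d_A)·d_A = V + 21.8596·d_A = (-40.6728,26.0918)
T_B = V + ((C−V)·d_B)·d_B = V + 21.8596·d_B = (-43.6388,3.1400)
sweep = 180° − θ = 116.0774°

center=(-49.3160,15.5412) T_A=(-40.6728,26.0918) T_B=(-43.6388,3.1400) sweep=116.0774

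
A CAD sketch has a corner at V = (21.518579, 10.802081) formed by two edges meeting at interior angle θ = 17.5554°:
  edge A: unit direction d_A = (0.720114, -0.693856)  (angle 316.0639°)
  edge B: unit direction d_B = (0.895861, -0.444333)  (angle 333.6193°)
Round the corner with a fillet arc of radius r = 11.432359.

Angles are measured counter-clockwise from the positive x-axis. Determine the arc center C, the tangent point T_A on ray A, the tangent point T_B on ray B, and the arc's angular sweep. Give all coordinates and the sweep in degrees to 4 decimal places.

bisector direction at 324.8416° = (0.817563,-0.575839)
center distance |VC| = r/sin(θ/2) = 11.432359/sin(8.7777°) = 74.916574
C = V + |VC|·bis = (82.7676,-32.3378)
T_A = V + ((C−V)·d_A)·d_A = V + 74.0391·d_A = (74.8352,-40.5704)
T_B = V + ((C−V)·d_B)·d_B = V + 74.0391·d_B = (87.8474,-22.0960)
sweep = 180° − θ = 162.4446°

center=(82.7676,-32.3378) T_A=(74.8352,-40.5704) T_B=(87.8474,-22.0960) sweep=162.4446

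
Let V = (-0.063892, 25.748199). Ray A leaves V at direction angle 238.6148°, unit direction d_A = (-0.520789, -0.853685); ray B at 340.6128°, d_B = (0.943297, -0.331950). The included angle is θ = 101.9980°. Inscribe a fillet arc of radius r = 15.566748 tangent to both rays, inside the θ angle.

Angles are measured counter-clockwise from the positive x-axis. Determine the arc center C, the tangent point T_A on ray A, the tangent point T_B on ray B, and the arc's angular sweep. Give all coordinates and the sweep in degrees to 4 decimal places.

bisector direction at 289.6138° = (0.335678,-0.941977)
center distance |VC| = r/sin(θ/2) = 15.566748/sin(50.9990°) = 20.030945
C = V + |VC|·bis = (6.6601,6.8795)
T_A = V + ((C−V)·d_A)·d_A = V + 12.6062·d_A = (-6.6290,14.9865)
T_B = V + ((C−V)·d_B)·d_B = V + 12.6062·d_B = (11.8275,21.5636)
sweep = 180° − θ = 78.0020°

center=(6.6601,6.8795) T_A=(-6.6290,14.9865) T_B=(11.8275,21.5636) sweep=78.0020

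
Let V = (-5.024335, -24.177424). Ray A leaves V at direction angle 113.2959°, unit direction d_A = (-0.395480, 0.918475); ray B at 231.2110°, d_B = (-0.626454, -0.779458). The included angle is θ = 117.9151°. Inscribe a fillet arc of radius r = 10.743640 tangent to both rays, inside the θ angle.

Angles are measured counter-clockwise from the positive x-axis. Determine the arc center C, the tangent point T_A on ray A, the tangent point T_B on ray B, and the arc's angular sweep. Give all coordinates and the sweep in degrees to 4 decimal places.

center=(-17.4494,-22.4872) T_A=(-7.5816,-18.2383) T_B=(-9.0752,-29.2176) sweep=62.0849

bisector direction at 172.2535° = (-0.990874,0.134791)
center distance |VC| = r/sin(θ/2) = 10.743640/sin(58.9575°) = 12.539475
C = V + |VC|·bis = (-17.4494,-22.4872)
T_A = V + ((C−V)·d_A)·d_A = V + 6.4663·d_A = (-7.5816,-18.2383)
T_B = V + ((C−V)·d_B)·d_B = V + 6.4663·d_B = (-9.0752,-29.2176)
sweep = 180° − θ = 62.0849°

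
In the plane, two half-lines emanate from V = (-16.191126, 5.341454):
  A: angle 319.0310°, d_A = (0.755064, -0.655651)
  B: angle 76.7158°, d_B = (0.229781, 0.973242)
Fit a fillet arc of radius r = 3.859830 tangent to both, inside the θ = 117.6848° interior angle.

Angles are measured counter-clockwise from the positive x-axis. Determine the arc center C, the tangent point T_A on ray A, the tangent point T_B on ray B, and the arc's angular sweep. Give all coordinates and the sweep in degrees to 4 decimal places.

bisector direction at 17.8734° = (0.951737,0.306915)
center distance |VC| = r/sin(θ/2) = 3.859830/sin(58.8424°) = 4.510478
C = V + |VC|·bis = (-11.8983,6.7258)
T_A = V + ((C−V)·d_A)·d_A = V + 2.3337·d_A = (-14.4290,3.8114)
T_B = V + ((C−V)·d_B)·d_B = V + 2.3337·d_B = (-15.6549,7.6127)
sweep = 180° − θ = 62.3152°

center=(-11.8983,6.7258) T_A=(-14.4290,3.8114) T_B=(-15.6549,7.6127) sweep=62.3152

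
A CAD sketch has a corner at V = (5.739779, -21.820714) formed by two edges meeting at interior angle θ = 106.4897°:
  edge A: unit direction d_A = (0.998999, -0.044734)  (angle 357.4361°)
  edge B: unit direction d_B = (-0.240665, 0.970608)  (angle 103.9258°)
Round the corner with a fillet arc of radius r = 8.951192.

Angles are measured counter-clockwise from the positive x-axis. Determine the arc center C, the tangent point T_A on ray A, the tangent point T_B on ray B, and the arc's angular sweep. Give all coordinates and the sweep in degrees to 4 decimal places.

center=(12.8189,-13.1775) T_A=(12.4185,-22.1198) T_B=(4.1308,-15.3318) sweep=73.5103

bisector direction at 50.6809° = (0.633638,0.773630)
center distance |VC| = r/sin(θ/2) = 8.951192/sin(53.2448°) = 11.172231
C = V + |VC|·bis = (12.8189,-13.1775)
T_A = V + ((C−V)·d_A)·d_A = V + 6.6854·d_A = (12.4185,-22.1198)
T_B = V + ((C−V)·d_B)·d_B = V + 6.6854·d_B = (4.1308,-15.3318)
sweep = 180° − θ = 73.5103°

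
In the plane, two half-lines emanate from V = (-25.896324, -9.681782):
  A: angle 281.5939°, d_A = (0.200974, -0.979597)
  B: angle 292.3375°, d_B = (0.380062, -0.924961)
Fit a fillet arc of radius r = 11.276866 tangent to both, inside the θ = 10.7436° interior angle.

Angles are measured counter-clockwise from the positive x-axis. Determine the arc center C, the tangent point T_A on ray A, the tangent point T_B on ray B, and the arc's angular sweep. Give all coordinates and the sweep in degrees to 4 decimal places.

bisector direction at 286.9657° = (0.291799,-0.956480)
center distance |VC| = r/sin(θ/2) = 11.276866/sin(5.3718°) = 120.455783
C = V + |VC|·bis = (9.2526,-124.8953)
T_A = V + ((C−V)·d_A)·d_A = V + 119.9268·d_A = (-1.7942,-127.1616)
T_B = V + ((C−V)·d_B)·d_B = V + 119.9268·d_B = (19.6832,-120.6094)
sweep = 180° − θ = 169.2564°

center=(9.2526,-124.8953) T_A=(-1.7942,-127.1616) T_B=(19.6832,-120.6094) sweep=169.2564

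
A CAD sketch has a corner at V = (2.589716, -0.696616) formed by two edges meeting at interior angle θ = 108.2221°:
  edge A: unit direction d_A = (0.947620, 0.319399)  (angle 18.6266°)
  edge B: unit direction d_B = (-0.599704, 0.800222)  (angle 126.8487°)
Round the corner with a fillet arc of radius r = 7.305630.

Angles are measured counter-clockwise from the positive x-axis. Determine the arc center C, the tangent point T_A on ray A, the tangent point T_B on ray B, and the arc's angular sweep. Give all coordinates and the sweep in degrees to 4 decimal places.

center=(5.2657,7.9148) T_A=(7.5991,0.9918) T_B=(-0.5805,3.5336) sweep=71.7779

bisector direction at 72.7377° = (0.296747,0.954956)
center distance |VC| = r/sin(θ/2) = 7.305630/sin(54.1110°) = 9.017574
C = V + |VC|·bis = (5.2657,7.9148)
T_A = V + ((C−V)·d_A)·d_A = V + 5.2862·d_A = (7.5991,0.9918)
T_B = V + ((C−V)·d_B)·d_B = V + 5.2862·d_B = (-0.5805,3.5336)
sweep = 180° − θ = 71.7779°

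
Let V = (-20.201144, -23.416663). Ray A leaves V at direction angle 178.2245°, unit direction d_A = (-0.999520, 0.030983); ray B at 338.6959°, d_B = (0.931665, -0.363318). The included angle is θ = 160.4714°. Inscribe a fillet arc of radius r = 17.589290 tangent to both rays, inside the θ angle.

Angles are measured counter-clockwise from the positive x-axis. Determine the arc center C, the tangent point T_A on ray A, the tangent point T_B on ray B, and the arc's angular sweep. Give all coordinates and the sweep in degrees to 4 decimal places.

center=(-23.7716,-40.9037) T_A=(-23.2266,-23.3229) T_B=(-17.3811,-24.5164) sweep=19.5286

bisector direction at 258.4602° = (-0.200049,-0.979786)
center distance |VC| = r/sin(θ/2) = 17.589290/sin(80.2357°) = 17.847838
C = V + |VC|·bis = (-23.7716,-40.9037)
T_A = V + ((C−V)·d_A)·d_A = V + 3.0269·d_A = (-23.2266,-23.3229)
T_B = V + ((C−V)·d_B)·d_B = V + 3.0269·d_B = (-17.3811,-24.5164)
sweep = 180° − θ = 19.5286°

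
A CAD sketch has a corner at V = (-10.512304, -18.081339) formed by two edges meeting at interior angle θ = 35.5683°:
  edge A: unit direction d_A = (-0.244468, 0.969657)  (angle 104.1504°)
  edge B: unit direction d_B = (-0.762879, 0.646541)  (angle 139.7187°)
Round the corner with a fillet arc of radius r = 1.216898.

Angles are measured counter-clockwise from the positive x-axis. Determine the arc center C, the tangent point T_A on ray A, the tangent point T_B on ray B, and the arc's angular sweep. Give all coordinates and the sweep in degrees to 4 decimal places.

center=(-12.6197,-14.7001) T_A=(-11.4398,-14.4027) T_B=(-13.4065,-15.6285) sweep=144.4317

bisector direction at 121.9346° = (-0.528950,0.848653)
center distance |VC| = r/sin(θ/2) = 1.216898/sin(17.7842°) = 3.984188
C = V + |VC|·bis = (-12.6197,-14.7001)
T_A = V + ((C−V)·d_A)·d_A = V + 3.7938·d_A = (-11.4398,-14.4027)
T_B = V + ((C−V)·d_B)·d_B = V + 3.7938·d_B = (-13.4065,-15.6285)
sweep = 180° − θ = 144.4317°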